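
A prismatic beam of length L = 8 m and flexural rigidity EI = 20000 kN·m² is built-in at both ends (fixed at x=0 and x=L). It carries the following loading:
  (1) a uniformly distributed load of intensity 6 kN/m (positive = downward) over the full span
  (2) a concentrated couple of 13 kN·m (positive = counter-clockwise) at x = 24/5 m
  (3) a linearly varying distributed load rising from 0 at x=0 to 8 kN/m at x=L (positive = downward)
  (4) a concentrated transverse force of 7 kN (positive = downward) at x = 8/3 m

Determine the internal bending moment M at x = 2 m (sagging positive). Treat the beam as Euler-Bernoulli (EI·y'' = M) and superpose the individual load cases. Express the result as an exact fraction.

M(2) = 4991/675 kN·m

Load 1 — uniform load w=6 kN/m over full span:
  M_1 = wLx/2 - wL²/12 - wx²/2 = 6·8·2/2 - 6·8²/12 - 6·2²/2 = 4 kN·m
Load 2 — applied couple M₀=13 kN·m at a=24/5 m (b=L-a=16/5):
  M_2 = R_Ax - M_A  [x≤a] with R_A=117/50, M_A=104/25 = (117/50)·2 - (104/25) = 13/25 kN·m
Load 3 — triangular load w₀=8 kN/m (0→w₀ over full span):
  M_3 = 3w₀Lx/20 - w₀L²/30 - w₀x³/(6L) = 3·8·8·2/20 - 8·8²/30 - 8·2³/(6·8) = 4/5 kN·m
Load 4 — point force P=7 kN at a=8/3 m (b=L-a=16/3):
  M_4 = Pb²(3a+b)x/L³ - Pab²/L²  [x≤a] = 7·(16/3)²·(3·(8/3)+(16/3))·2/8³ - 7·(8/3)·(16/3)²/8² = 56/27 kN·m
Superposition: M = Σ M_i = 4991/675 kN·m ≈ 7.394074 kN·m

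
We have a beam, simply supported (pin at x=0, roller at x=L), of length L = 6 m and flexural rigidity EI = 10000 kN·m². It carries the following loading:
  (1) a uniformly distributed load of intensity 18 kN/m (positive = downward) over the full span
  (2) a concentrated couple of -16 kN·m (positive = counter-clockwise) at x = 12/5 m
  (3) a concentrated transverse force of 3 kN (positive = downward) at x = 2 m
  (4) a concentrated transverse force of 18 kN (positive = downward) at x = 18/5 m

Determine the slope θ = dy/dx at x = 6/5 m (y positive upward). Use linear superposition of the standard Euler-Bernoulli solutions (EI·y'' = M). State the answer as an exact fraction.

θ(6/5) = -31469/1875000 rad

Load 1 — uniform load w=18 kN/m over full span:
  θ_1 = -w(L³-6Lx²+4x³)/(24EI) = -18·(6³-6·6·(6/5)²+4·(6/5)³)/(24·10000) = -8019/625000 rad
Load 2 — applied couple M₀=-16 kN·m at a=12/5 m (b=L-a=18/5):
  θ_2 = (M₀x²/(2L)+C₁)/EI  [x≤a] with C₁=M₀(3b²-L²)/(6L)=-32/25 = ((-16)·(6/5)²/(2·6)+(-32/25))/10000 = -1/3125 rad
Load 3 — point force P=3 kN at a=2 m (b=L-a=4):
  θ_3 = -Pb(L²-b²-3x²)/(6LEI)  [x≤a] = -3·4·(6²-4²-3·(6/5)²)/(6·6·10000) = -49/93750 rad
Load 4 — point force P=18 kN at a=18/5 m (b=L-a=12/5):
  θ_4 = -Pb(L²-b²-3x²)/(6LEI)  [x≤a] = -18·(12/5)·(6²-(12/5)²-3·(6/5)²)/(6·6·10000) = -243/78125 rad
Superposition: θ = Σ θ_i = -31469/1875000 rad ≈ -0.016783 rad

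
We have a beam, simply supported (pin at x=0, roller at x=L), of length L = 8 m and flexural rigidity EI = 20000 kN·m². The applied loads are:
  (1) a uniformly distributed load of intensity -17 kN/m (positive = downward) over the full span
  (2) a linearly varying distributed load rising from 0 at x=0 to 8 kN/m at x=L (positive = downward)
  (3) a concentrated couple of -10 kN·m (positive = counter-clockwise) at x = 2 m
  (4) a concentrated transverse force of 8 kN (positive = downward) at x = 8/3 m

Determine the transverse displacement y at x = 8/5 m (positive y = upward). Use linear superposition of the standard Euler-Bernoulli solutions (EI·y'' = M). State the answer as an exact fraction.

Load 1 — uniform load w=-17 kN/m over full span:
  y_1 = -wx(L³-2Lx²+x³)/(24EI) = -(-17)·(8/5)·(8³-2·8·(8/5)²+(8/5)³)/(24·20000) = 31552/1171875 m
Load 2 — triangular load w₀=8 kN/m (0→w₀ over full span):
  y_2 = -w₀x(7L⁴-10L²x²+3x⁴)/(360LEI) = -8·(8/5)·(7·8⁴-10·8²·(8/5)²+3·(8/5)⁴)/(360·8·20000) = -176128/29296875 m
Load 3 — applied couple M₀=-10 kN·m at a=2 m (b=L-a=6):
  y_3 = (M₀x³/(6L)+C₁x)/EI  [x≤a] with C₁=M₀(3b²-L²)/(6L)=-55/6 = ((-10)·(8/5)³/(6·8)+(-55/6)·(8/5))/20000 = -97/125000 m
Load 4 — point force P=8 kN at a=8/3 m (b=L-a=16/3):
  y_4 = -Pbx(L²-b²-x²)/(6LEI)  [x≤a] = -8·(16/3)·(8/5)·(8²-(16/3)²-(8/5)²)/(6·8·20000) = -14848/6328125 m
Superposition: y = Σ y_i = 112578527/6328125000 m ≈ 0.017790 m

y(8/5) = 112578527/6328125000 m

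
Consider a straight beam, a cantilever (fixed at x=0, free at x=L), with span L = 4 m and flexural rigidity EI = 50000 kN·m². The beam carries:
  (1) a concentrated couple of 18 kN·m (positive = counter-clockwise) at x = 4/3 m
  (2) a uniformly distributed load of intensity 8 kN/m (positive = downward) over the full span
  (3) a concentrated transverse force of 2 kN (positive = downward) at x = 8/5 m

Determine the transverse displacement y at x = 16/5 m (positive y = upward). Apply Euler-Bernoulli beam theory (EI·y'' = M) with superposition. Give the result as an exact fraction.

y(16/5) = -15691/5859375 m

Load 1 — applied couple M₀=18 kN·m at a=4/3 m (b=L-a=8/3):
  y_1 = M₀a(2x-a)/(2EI)  [x>a] = 18·(4/3)·(2·(16/5)-(4/3))/(2·50000) = 19/15625 m
Load 2 — uniform load w=8 kN/m over full span:
  y_2 = -wx²(x²-4Lx+6L²)/(24EI) = -8·(16/5)²·((16/5)²-4·4·(16/5)+6·4²)/(24·50000) = -22016/5859375 m
Load 3 — point force P=2 kN at a=8/5 m (b=L-a=12/5):
  y_3 = -Pa²(3x-a)/(6EI)  [x>a] = -2·(8/5)²·(3·(16/5)-(8/5))/(6·50000) = -32/234375 m
Superposition: y = Σ y_i = -15691/5859375 m ≈ -0.002678 m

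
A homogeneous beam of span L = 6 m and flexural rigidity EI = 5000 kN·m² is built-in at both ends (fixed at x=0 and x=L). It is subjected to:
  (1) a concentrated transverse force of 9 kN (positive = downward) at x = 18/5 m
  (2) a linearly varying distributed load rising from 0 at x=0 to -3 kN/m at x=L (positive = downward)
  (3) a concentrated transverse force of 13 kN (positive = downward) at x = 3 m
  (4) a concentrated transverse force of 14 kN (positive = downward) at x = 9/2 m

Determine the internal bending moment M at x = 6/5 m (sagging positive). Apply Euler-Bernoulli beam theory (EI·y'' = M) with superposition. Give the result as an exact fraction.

M(6/5) = -41409/10000 kN·m

Load 1 — point force P=9 kN at a=18/5 m (b=L-a=12/5):
  M_1 = Pb²(3a+b)x/L³ - Pab²/L²  [x≤a] = 9·(12/5)²·(3·(18/5)+(12/5))·(6/5)/6³ - 9·(18/5)·(12/5)²/6² = -864/625 kN·m
Load 2 — triangular load w₀=-3 kN/m (0→w₀ over full span):
  M_2 = 3w₀Lx/20 - w₀L²/30 - w₀x³/(6L) = 3·(-3)·6·(6/5)/20 - (-3)·6²/30 - (-3)·(6/5)³/(6·6) = 63/125 kN·m
Load 3 — point force P=13 kN at a=3 m (b=L-a=3):
  M_3 = Pb²(3a+b)x/L³ - Pab²/L²  [x≤a] = 13·3²·(3·3+3)·(6/5)/6³ - 13·3·3²/6² = -39/20 kN·m
Load 4 — point force P=14 kN at a=9/2 m (b=L-a=3/2):
  M_4 = Pb²(3a+b)x/L³ - Pab²/L²  [x≤a] = 14·(3/2)²·(3·(9/2)+(3/2))·(6/5)/6³ - 14·(9/2)·(3/2)²/6² = -21/16 kN·m
Superposition: M = Σ M_i = -41409/10000 kN·m ≈ -4.140900 kN·m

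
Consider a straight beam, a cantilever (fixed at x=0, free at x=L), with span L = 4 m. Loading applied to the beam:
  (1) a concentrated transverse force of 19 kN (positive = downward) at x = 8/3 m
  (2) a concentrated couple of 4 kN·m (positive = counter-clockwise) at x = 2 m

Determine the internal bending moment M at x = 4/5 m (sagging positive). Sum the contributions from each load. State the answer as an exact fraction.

Load 1 — point force P=19 kN at a=8/3 m (b=L-a=4/3):
  M_1 = -P(a-x)  [x≤a] = -19·((8/3)-(4/5)) = -532/15 kN·m
Load 2 — applied couple M₀=4 kN·m at a=2 m (b=L-a=2):
  M_2 = M₀  [x≤a] = 4 = 4 kN·m
Superposition: M = Σ M_i = -472/15 kN·m ≈ -31.466667 kN·m

M(4/5) = -472/15 kN·m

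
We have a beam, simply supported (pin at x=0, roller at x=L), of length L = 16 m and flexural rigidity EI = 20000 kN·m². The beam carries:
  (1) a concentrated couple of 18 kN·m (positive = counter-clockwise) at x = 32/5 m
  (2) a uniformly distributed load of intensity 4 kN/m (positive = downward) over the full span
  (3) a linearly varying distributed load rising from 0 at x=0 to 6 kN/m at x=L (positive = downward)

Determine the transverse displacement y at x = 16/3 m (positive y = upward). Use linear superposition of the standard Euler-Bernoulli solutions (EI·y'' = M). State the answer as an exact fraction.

Load 1 — applied couple M₀=18 kN·m at a=32/5 m (b=L-a=48/5):
  y_1 = (M₀x³/(6L)+C₁x)/EI  [x≤a] with C₁=M₀(3b²-L²)/(6L)=96/25 = (18·(16/3)³/(6·16)+(96/25)·(16/3))/20000 = 344/140625 m
Load 2 — uniform load w=4 kN/m over full span:
  y_2 = -wx(L³-2Lx²+x³)/(24EI) = -4·(16/3)·(16³-2·16·(16/3)²+(16/3)³)/(24·20000) = -22528/151875 m
Load 3 — triangular load w₀=6 kN/m (0→w₀ over full span):
  y_3 = -w₀x(7L⁴-10L²x²+3x⁴)/(360LEI) = -6·(16/3)·(7·16⁴-10·16²·(16/3)²+3·(16/3)⁴)/(360·16·20000) = -16384/151875 m
Superposition: y = Σ y_i = -963512/3796875 m ≈ -0.253764 m

y(16/3) = -963512/3796875 m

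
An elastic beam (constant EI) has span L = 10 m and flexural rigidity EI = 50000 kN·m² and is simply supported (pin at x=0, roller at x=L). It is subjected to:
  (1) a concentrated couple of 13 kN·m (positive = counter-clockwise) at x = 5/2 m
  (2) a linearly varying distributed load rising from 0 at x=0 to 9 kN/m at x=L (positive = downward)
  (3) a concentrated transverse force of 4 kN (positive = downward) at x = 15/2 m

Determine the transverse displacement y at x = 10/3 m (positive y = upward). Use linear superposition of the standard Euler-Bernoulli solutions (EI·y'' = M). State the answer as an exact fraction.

y(10/3) = -1051/108000 m

Load 1 — applied couple M₀=13 kN·m at a=5/2 m (b=L-a=15/2):
  y_1 = (M₀x³/(6L)-M₀(x-a)²/2+C₁x)/EI  [x>a] with C₁=M₀(3b²-L²)/(6L)=715/48 = (13·(10/3)³/(6·10)-13·((10/3)-(5/2))²/2+(715/48)·(10/3))/50000 = 689/648000 m
Load 2 — triangular load w₀=9 kN/m (0→w₀ over full span):
  y_2 = -w₀x(7L⁴-10L²x²+3x⁴)/(360LEI) = -9·(10/3)·(7·10⁴-10·10²·(10/3)²+3·(10/3)⁴)/(360·10·50000) = -4/405 m
Load 3 — point force P=4 kN at a=15/2 m (b=L-a=5/2):
  y_3 = -Pbx(L²-b²-x²)/(6LEI)  [x≤a] = -4·(5/2)·(10/3)·(10²-(5/2)²-(10/3)²)/(6·10·50000) = -119/129600 m
Superposition: y = Σ y_i = -1051/108000 m ≈ -0.009731 m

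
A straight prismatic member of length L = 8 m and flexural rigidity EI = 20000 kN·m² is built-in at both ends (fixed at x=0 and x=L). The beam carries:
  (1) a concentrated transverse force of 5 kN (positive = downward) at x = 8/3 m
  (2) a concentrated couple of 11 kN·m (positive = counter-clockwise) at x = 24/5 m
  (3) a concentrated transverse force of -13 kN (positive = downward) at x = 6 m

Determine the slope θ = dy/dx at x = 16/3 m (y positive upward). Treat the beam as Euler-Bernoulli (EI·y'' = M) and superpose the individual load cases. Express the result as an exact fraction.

θ(16/3) = 11917/60750000 rad

Load 1 — point force P=5 kN at a=8/3 m (b=L-a=16/3):
  θ_1 = Pa²(L-x)(2bL-(3b+a)(L-x))/(2L³EI)  [x>a] = 5·(8/3)²·(8-(16/3))·(2·(16/3)·8-(3·(16/3)+(8/3))·(8-(16/3)))/(2·8³·20000) = 1/6075 rad
Load 2 — applied couple M₀=11 kN·m at a=24/5 m (b=L-a=16/5):
  θ_2 = (R_Ax²/2 - M_Ax - M₀(x-a))/EI  [x>a] with R_A=99/50, M_A=88/25 = ((99/50)·(16/3)²/2 - (88/25)·(16/3) - 11·((16/3)-(24/5)))/20000 = 11/62500 rad
Load 3 — point force P=-13 kN at a=6 m (b=L-a=2):
  θ_3 = -Pb²x(2aL-(3a+b)x)/(2L³EI)  [x≤a] = -(-13)·2²·(16/3)·(2·6·8-(3·6+2)·(16/3))/(2·8³·20000) = -13/90000 rad
Superposition: θ = Σ θ_i = 11917/60750000 rad ≈ 0.000196 rad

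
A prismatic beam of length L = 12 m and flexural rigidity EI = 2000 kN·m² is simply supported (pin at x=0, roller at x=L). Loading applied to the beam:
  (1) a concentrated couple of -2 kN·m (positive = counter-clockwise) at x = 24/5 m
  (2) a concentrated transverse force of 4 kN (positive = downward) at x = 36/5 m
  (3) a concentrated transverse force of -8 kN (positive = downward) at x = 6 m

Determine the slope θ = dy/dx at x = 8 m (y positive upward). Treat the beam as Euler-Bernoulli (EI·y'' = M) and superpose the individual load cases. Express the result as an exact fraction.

θ(8) = -506/46875 rad

Load 1 — applied couple M₀=-2 kN·m at a=24/5 m (b=L-a=36/5):
  θ_1 = (M₀x²/(2L)-M₀(x-a)+C₁)/EI  [x>a] with C₁=M₀(3b²-L²)/(6L)=-8/25 = ((-2)·8²/(2·12)-(-2)·(8-(24/5))+(-8/25))/2000 = 7/18750 rad
Load 2 — point force P=4 kN at a=36/5 m (b=L-a=24/5):
  θ_2 = -Pa(2L²-6Lx+3x²+a²)/(6LEI)  [x>a] = -4·(36/5)·(2·12²-6·12·8+3·8²+(36/5)²)/(6·12·2000) = 138/15625 rad
Load 3 — point force P=-8 kN at a=6 m (b=L-a=6):
  θ_3 = -Pa(2L²-6Lx+3x²+a²)/(6LEI)  [x>a] = -(-8)·6·(2·12²-6·12·8+3·8²+6²)/(6·12·2000) = -1/50 rad
Superposition: θ = Σ θ_i = -506/46875 rad ≈ -0.010795 rad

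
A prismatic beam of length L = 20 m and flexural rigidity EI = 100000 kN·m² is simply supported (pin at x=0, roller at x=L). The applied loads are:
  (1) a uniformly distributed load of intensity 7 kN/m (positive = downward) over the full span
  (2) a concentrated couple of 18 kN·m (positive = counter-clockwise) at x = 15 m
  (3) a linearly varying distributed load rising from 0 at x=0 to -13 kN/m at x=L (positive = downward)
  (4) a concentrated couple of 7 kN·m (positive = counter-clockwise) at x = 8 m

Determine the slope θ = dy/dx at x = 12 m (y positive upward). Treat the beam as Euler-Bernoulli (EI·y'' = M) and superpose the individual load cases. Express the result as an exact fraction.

θ(12) = 30529/18000000 rad

Load 1 — uniform load w=7 kN/m over full span:
  θ_1 = -w(L³-6Lx²+4x³)/(24EI) = -7·(20³-6·20·12²+4·12³)/(24·100000) = 259/37500 rad
Load 2 — applied couple M₀=18 kN·m at a=15 m (b=L-a=5):
  θ_2 = (M₀x²/(2L)+C₁)/EI  [x≤a] with C₁=M₀(3b²-L²)/(6L)=-195/4 = (18·12²/(2·20)+(-195/4))/100000 = 321/2000000 rad
Load 3 — triangular load w₀=-13 kN/m (0→w₀ over full span):
  θ_3 = -w₀(7L⁴-30L²x²+15x⁴)/(360LEI) = -(-13)·(7·20⁴-30·20²·12²+15·12⁴)/(360·20·100000) = -754/140625 rad
Load 4 — applied couple M₀=7 kN·m at a=8 m (b=L-a=12):
  θ_4 = (M₀x²/(2L)-M₀(x-a)+C₁)/EI  [x>a] with C₁=M₀(3b²-L²)/(6L)=28/15 = (7·12²/(2·20)-7·(12-8)+(28/15))/100000 = -7/750000 rad
Superposition: θ = Σ θ_i = 30529/18000000 rad ≈ 0.001696 rad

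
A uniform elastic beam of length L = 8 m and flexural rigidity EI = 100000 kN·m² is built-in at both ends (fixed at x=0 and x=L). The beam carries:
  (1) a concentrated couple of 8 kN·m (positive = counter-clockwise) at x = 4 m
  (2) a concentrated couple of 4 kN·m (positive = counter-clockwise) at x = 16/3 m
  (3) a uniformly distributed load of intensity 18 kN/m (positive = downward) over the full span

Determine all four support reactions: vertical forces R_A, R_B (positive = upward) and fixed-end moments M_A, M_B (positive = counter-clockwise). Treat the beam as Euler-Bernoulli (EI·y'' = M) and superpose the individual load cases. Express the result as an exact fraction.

Load 1 — applied couple M₀=8 kN·m at a=4 m (b=L-a=4):
  R_A = 6M₀ab/L³ = 6·8·4·4/8³ = 3/2 kN
  M_A = M₀b(2a-b)/L² = 8·4·(2·4-4)/8² = 2 kN·m
  R_B = -6M₀ab/L³ = -6·8·4·4/8³ = -3/2 kN
  M_B = M₀a(2b-a)/L² = 8·4·(2·4-4)/8² = 2 kN·m
Load 2 — applied couple M₀=4 kN·m at a=16/3 m (b=L-a=8/3):
  R_A = 6M₀ab/L³ = 6·4·(16/3)·(8/3)/8³ = 2/3 kN
  M_A = M₀b(2a-b)/L² = 4·(8/3)·(2·(16/3)-(8/3))/8² = 4/3 kN·m
  R_B = -6M₀ab/L³ = -6·4·(16/3)·(8/3)/8³ = -2/3 kN
  M_B = M₀a(2b-a)/L² = 4·(16/3)·(2·(8/3)-(16/3))/8² = 0 kN·m
Load 3 — uniform load w=18 kN/m over full span:
  R_A = wL/2 = 18·8/2 = 72 kN
  M_A = wL²/12 = 18·8²/12 = 96 kN·m
  R_B = wL/2 = 18·8/2 = 72 kN
  M_B = -wL²/12 = -18·8²/12 = -96 kN·m
Superposition: R_A = 445/6 kN, M_A = 298/3 kN·m, R_B = 419/6 kN, M_B = -94 kN·m

R_A = 445/6 kN, M_A = 298/3 kN·m, R_B = 419/6 kN, M_B = -94 kN·m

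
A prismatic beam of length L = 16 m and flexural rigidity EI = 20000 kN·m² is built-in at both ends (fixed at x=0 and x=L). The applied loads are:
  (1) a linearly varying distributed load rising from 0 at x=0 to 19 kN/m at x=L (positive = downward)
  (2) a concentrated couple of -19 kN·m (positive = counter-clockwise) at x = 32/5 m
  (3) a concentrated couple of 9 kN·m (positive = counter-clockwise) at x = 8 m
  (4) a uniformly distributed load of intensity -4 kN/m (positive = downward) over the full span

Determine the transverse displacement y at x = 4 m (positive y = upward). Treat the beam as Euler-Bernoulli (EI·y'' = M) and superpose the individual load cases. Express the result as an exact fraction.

y(4) = -2229/100000 m

Load 1 — triangular load w₀=19 kN/m (0→w₀ over full span):
  y_1 = -w₀x²(L-x)²(x+2L)/(120LEI) = -19·4²·(16-4)²·(4+2·16)/(120·16·20000) = -513/12500 m
Load 2 — applied couple M₀=-19 kN·m at a=32/5 m (b=L-a=48/5):
  y_2 = (R_Ax³/6 - M_Ax²/2)/EI  [x≤a] with R_A=-171/100, M_A=-57/25 = ((-171/100)·4³/6 - (-57/25)·4²/2)/20000 = 0 m
Load 3 — applied couple M₀=9 kN·m at a=8 m (b=L-a=8):
  y_3 = (R_Ax³/6 - M_Ax²/2)/EI  [x≤a] with R_A=27/32, M_A=9/4 = ((27/32)·4³/6 - (9/4)·4²/2)/20000 = -9/20000 m
Load 4 — uniform load w=-4 kN/m over full span:
  y_4 = -wx²(L-x)²/(24EI) = -(-4)·4²·(16-4)²/(24·20000) = 12/625 m
Superposition: y = Σ y_i = -2229/100000 m ≈ -0.022290 m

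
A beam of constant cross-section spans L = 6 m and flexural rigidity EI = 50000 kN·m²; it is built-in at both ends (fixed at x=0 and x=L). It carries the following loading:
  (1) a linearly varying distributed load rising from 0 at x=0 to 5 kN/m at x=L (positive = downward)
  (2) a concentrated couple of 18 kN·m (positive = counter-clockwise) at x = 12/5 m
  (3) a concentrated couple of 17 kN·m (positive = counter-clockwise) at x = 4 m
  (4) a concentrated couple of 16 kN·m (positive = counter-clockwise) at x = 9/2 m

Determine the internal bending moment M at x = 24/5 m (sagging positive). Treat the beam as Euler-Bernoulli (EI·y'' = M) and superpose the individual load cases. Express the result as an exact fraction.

M(24/5) = -3869/375 kN·m

Load 1 — triangular load w₀=5 kN/m (0→w₀ over full span):
  M_1 = 3w₀Lx/20 - w₀L²/30 - w₀x³/(6L) = 3·5·6·(24/5)/20 - 5·6²/30 - 5·(24/5)³/(6·6) = 6/25 kN·m
Load 2 — applied couple M₀=18 kN·m at a=12/5 m (b=L-a=18/5):
  M_2 = R_Ax - M_A - M₀  [x>a] with R_A=108/25, M_A=54/25 = (108/25)·(24/5) - (54/25) - 18 = 72/125 kN·m
Load 3 — applied couple M₀=17 kN·m at a=4 m (b=L-a=2):
  M_3 = R_Ax - M_A - M₀  [x>a] with R_A=34/9, M_A=17/3 = (34/9)·(24/5) - (17/3) - 17 = -68/15 kN·m
Load 4 — applied couple M₀=16 kN·m at a=9/2 m (b=L-a=3/2):
  M_4 = R_Ax - M_A - M₀  [x>a] with R_A=3, M_A=5 = 3·(24/5) - 5 - 16 = -33/5 kN·m
Superposition: M = Σ M_i = -3869/375 kN·m ≈ -10.317333 kN·m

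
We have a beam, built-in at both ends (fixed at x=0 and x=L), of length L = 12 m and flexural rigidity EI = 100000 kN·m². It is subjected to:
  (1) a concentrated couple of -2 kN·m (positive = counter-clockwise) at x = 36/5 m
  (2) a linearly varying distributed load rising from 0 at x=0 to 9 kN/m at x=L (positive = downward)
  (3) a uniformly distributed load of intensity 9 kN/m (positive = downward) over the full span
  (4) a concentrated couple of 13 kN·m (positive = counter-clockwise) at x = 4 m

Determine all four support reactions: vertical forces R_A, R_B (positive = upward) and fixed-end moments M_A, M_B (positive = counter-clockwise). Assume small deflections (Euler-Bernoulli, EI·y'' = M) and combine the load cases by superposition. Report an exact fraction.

Load 1 — applied couple M₀=-2 kN·m at a=36/5 m (b=L-a=24/5):
  R_A = 6M₀ab/L³ = 6·(-2)·(36/5)·(24/5)/12³ = -6/25 kN
  M_A = M₀b(2a-b)/L² = (-2)·(24/5)·(2·(36/5)-(24/5))/12² = -16/25 kN·m
  R_B = -6M₀ab/L³ = -6·(-2)·(36/5)·(24/5)/12³ = 6/25 kN
  M_B = M₀a(2b-a)/L² = (-2)·(36/5)·(2·(24/5)-(36/5))/12² = -6/25 kN·m
Load 2 — triangular load w₀=9 kN/m (0→w₀ over full span):
  R_A = 3w₀L/20 = 3·9·12/20 = 81/5 kN
  M_A = w₀L²/30 = 9·12²/30 = 216/5 kN·m
  R_B = 7w₀L/20 = 7·9·12/20 = 189/5 kN
  M_B = -w₀L²/20 = -9·12²/20 = -324/5 kN·m
Load 3 — uniform load w=9 kN/m over full span:
  R_A = wL/2 = 9·12/2 = 54 kN
  M_A = wL²/12 = 9·12²/12 = 108 kN·m
  R_B = wL/2 = 9·12/2 = 54 kN
  M_B = -wL²/12 = -9·12²/12 = -108 kN·m
Load 4 — applied couple M₀=13 kN·m at a=4 m (b=L-a=8):
  R_A = 6M₀ab/L³ = 6·13·4·8/12³ = 13/9 kN
  M_A = M₀b(2a-b)/L² = 13·8·(2·4-8)/12² = 0 kN·m
  R_B = -6M₀ab/L³ = -6·13·4·8/12³ = -13/9 kN
  M_B = M₀a(2b-a)/L² = 13·4·(2·8-4)/12² = 13/3 kN·m
Superposition: R_A = 16066/225 kN, M_A = 3764/25 kN·m, R_B = 20384/225 kN, M_B = -12653/75 kN·m

R_A = 16066/225 kN, M_A = 3764/25 kN·m, R_B = 20384/225 kN, M_B = -12653/75 kN·m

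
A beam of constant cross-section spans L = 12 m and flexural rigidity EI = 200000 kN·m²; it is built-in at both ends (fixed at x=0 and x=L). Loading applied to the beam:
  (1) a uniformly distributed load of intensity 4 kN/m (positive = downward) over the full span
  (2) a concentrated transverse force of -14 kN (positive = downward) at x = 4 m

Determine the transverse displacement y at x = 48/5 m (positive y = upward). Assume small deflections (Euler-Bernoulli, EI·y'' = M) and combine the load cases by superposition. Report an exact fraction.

Load 1 — uniform load w=4 kN/m over full span:
  y_1 = -wx²(L-x)²/(24EI) = -4·(48/5)²·(12-(48/5))²/(24·200000) = -864/1953125 m
Load 2 — point force P=-14 kN at a=4 m (b=L-a=8):
  y_2 = -Pa²(L-x)²(3bL-(3b+a)(L-x))/(6L³EI)  [x>a] = -(-14)·4²·(12-(48/5))²·(3·8·12-(3·8+4)·(12-(48/5)))/(6·12³·200000) = 161/1171875 m
Superposition: y = Σ y_i = -1787/5859375 m ≈ -0.000305 m

y(48/5) = -1787/5859375 m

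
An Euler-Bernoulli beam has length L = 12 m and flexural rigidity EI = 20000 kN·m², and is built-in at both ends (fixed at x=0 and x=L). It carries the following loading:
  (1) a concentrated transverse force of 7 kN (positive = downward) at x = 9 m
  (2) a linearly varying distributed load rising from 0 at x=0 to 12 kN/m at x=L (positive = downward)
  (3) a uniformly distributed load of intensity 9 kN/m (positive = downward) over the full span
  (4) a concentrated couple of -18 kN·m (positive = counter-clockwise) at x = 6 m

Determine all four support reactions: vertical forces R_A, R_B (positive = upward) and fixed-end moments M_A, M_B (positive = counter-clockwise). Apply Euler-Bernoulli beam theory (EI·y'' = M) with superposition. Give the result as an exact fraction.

Load 1 — point force P=7 kN at a=9 m (b=L-a=3):
  R_A = Pb²(3a+b)/L³ = 7·3²·(3·9+3)/12³ = 35/32 kN
  M_A = Pab²/L² = 7·9·3²/12² = 63/16 kN·m
  R_B = Pa²(a+3b)/L³ = 7·9²·(9+3·3)/12³ = 189/32 kN
  M_B = -Pa²b/L² = -7·9²·3/12² = -189/16 kN·m
Load 2 — triangular load w₀=12 kN/m (0→w₀ over full span):
  R_A = 3w₀L/20 = 3·12·12/20 = 108/5 kN
  M_A = w₀L²/30 = 12·12²/30 = 288/5 kN·m
  R_B = 7w₀L/20 = 7·12·12/20 = 252/5 kN
  M_B = -w₀L²/20 = -12·12²/20 = -432/5 kN·m
Load 3 — uniform load w=9 kN/m over full span:
  R_A = wL/2 = 9·12/2 = 54 kN
  M_A = wL²/12 = 9·12²/12 = 108 kN·m
  R_B = wL/2 = 9·12/2 = 54 kN
  M_B = -wL²/12 = -9·12²/12 = -108 kN·m
Load 4 — applied couple M₀=-18 kN·m at a=6 m (b=L-a=6):
  R_A = 6M₀ab/L³ = 6·(-18)·6·6/12³ = -9/4 kN
  M_A = M₀b(2a-b)/L² = (-18)·6·(2·6-6)/12² = -9/2 kN·m
  R_B = -6M₀ab/L³ = -6·(-18)·6·6/12³ = 9/4 kN
  M_B = M₀a(2b-a)/L² = (-18)·6·(2·6-6)/12² = -9/2 kN·m
Superposition: R_A = 11911/160 kN, M_A = 13203/80 kN·m, R_B = 18009/160 kN, M_B = -16857/80 kN·m

R_A = 11911/160 kN, M_A = 13203/80 kN·m, R_B = 18009/160 kN, M_B = -16857/80 kN·m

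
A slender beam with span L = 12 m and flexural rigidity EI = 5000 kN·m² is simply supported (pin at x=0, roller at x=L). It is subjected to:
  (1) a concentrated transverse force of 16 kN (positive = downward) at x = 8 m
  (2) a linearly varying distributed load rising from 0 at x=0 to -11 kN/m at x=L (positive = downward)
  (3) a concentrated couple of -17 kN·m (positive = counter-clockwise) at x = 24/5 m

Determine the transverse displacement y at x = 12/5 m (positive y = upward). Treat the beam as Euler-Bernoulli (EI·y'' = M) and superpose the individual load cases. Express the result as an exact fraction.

Load 1 — point force P=16 kN at a=8 m (b=L-a=4):
  y_1 = -Pbx(L²-b²-x²)/(6LEI)  [x≤a] = -16·4·(12/5)·(12²-4²-(12/5)²)/(6·12·5000) = -12224/234375 m
Load 2 — triangular load w₀=-11 kN/m (0→w₀ over full span):
  y_2 = -w₀x(7L⁴-10L²x²+3x⁴)/(360LEI) = -(-11)·(12/5)·(7·12⁴-10·12²·(12/5)²+3·(12/5)⁴)/(360·12·5000) = 1634688/9765625 m
Load 3 — applied couple M₀=-17 kN·m at a=24/5 m (b=L-a=36/5):
  y_3 = (M₀x³/(6L)+C₁x)/EI  [x≤a] with C₁=M₀(3b²-L²)/(6L)=-68/25 = ((-17)·(12/5)³/(6·12)+(-68/25)·(12/5))/5000 = -153/78125 m
Superposition: y = Σ y_i = 3318689/29296875 m ≈ 0.113278 m

y(12/5) = 3318689/29296875 m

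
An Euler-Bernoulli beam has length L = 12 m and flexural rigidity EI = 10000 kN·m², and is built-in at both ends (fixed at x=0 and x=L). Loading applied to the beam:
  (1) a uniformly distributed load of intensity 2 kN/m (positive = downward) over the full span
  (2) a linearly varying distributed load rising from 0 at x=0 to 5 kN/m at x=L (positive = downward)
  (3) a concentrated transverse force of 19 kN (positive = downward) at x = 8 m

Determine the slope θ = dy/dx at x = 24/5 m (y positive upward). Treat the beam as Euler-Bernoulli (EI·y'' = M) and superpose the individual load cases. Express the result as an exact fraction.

Load 1 — uniform load w=2 kN/m over full span:
  θ_1 = -wx(L-x)(L-2x)/(12EI) = -2·(24/5)·(12-(24/5))·(12-2·(24/5))/(12·10000) = -108/78125 rad
Load 2 — triangular load w₀=5 kN/m (0→w₀ over full span):
  θ_2 = -w₀(2x(L-x)(L-2x)(x+2L)+x²(L-x)²)/(120LEI) = -5·(2·(24/5)·(12-(24/5))·(12-2·(24/5))·((24/5)+2·12)+(24/5)²·(12-(24/5))²)/(120·12·10000) = -162/78125 rad
Load 3 — point force P=19 kN at a=8 m (b=L-a=4):
  θ_3 = -Pb²x(2aL-(3a+b)x)/(2L³EI)  [x≤a] = -19·4²·(24/5)·(2·8·12-(3·8+4)·(24/5))/(2·12³·10000) = -38/15625 rad
Superposition: θ = Σ θ_i = -92/15625 rad ≈ -0.005888 rad

θ(24/5) = -92/15625 rad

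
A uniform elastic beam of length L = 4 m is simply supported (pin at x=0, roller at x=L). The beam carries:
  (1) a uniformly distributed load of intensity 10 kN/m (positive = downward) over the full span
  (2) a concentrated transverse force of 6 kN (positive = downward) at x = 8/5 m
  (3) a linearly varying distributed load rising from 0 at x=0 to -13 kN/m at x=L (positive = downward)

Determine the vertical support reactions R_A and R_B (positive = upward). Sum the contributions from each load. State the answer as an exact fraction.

R_A = 224/15 kN, R_B = 76/15 kN

Load 1 — uniform load w=10 kN/m over full span:
  R_A = wL/2 = 10·4/2 = 20 kN
  R_B = wL/2 = 10·4/2 = 20 kN
Load 2 — point force P=6 kN at a=8/5 m (b=L-a=12/5):
  R_A = Pb/L = 6·(12/5)/4 = 18/5 kN
  R_B = Pa/L = 6·(8/5)/4 = 12/5 kN
Load 3 — triangular load w₀=-13 kN/m (0→w₀ over full span):
  R_A = w₀L/6 = (-13)·4/6 = -26/3 kN
  R_B = w₀L/3 = (-13)·4/3 = -52/3 kN
Superposition: R_A = 224/15 kN, R_B = 76/15 kN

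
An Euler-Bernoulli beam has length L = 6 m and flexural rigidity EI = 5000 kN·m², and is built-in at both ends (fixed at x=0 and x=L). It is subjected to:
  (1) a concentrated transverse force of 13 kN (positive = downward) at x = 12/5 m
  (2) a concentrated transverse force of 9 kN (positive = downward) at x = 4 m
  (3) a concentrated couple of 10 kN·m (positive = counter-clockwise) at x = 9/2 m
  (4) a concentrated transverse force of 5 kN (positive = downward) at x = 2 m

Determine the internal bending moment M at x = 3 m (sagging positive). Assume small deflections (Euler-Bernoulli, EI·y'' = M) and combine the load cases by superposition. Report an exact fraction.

Load 1 — point force P=13 kN at a=12/5 m (b=L-a=18/5):
  M_1 = Pa²(a+3b)(L-x)/L³ - Pa²b/L²  [x>a] = 13·(12/5)²·((12/5)+3·(18/5))·(6-3)/6³ - 13·(12/5)²·(18/5)/6² = 156/25 kN·m
Load 2 — point force P=9 kN at a=4 m (b=L-a=2):
  M_2 = Pb²(3a+b)x/L³ - Pab²/L²  [x≤a] = 9·2²·(3·4+2)·3/6³ - 9·4·2²/6² = 3 kN·m
Load 3 — applied couple M₀=10 kN·m at a=9/2 m (b=L-a=3/2):
  M_3 = R_Ax - M_A  [x≤a] with R_A=15/8, M_A=25/8 = (15/8)·3 - (25/8) = 5/2 kN·m
Load 4 — point force P=5 kN at a=2 m (b=L-a=4):
  M_4 = Pa²(a+3b)(L-x)/L³ - Pa²b/L²  [x>a] = 5·2²·(2+3·4)·(6-3)/6³ - 5·2²·4/6² = 5/3 kN·m
Superposition: M = Σ M_i = 2011/150 kN·m ≈ 13.406667 kN·m

M(3) = 2011/150 kN·m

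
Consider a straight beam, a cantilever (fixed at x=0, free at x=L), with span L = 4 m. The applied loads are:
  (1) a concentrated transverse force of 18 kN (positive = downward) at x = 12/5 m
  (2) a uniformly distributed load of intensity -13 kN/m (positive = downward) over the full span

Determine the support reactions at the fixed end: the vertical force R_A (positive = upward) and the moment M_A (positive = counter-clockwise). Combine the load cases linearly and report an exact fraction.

R_A = -34 kN, M_A = -304/5 kN·m

Load 1 — point force P=18 kN at a=12/5 m (b=L-a=8/5):
  R_A = P = 18 kN
  M_A = Pa = 18·(12/5) = 216/5 kN·m
Load 2 — uniform load w=-13 kN/m over full span:
  R_A = wL = (-13)·4 = -52 kN
  M_A = wL²/2 = (-13)·4²/2 = -104 kN·m
Superposition: R_A = -34 kN, M_A = -304/5 kN·m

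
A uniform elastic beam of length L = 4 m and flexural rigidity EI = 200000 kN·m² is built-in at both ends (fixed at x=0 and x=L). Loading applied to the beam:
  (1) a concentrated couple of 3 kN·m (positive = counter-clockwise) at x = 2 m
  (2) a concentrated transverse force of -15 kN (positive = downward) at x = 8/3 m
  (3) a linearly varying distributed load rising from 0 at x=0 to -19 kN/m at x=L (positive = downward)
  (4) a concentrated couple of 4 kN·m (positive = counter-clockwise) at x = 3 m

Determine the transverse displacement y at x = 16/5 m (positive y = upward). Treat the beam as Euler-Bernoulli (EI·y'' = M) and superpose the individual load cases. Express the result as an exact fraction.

Load 1 — applied couple M₀=3 kN·m at a=2 m (b=L-a=2):
  y_1 = (R_Ax³/6 - M_Ax²/2 - M₀(x-a)²/2)/EI  [x>a] with R_A=9/8, M_A=3/4 = ((9/8)·(16/5)³/6 - (3/4)·(16/5)²/2 - 3·((16/5)-2)²/2)/200000 = 9/12500000 m
Load 2 — point force P=-15 kN at a=8/3 m (b=L-a=4/3):
  y_2 = -Pa²(L-x)²(3bL-(3b+a)(L-x))/(6L³EI)  [x>a] = -(-15)·(8/3)²·(4-(16/5))²·(3·(4/3)·4-(3·(4/3)+(8/3))·(4-(16/5)))/(6·4³·200000) = 4/421875 m
Load 3 — triangular load w₀=-19 kN/m (0→w₀ over full span):
  y_3 = -w₀x²(L-x)²(x+2L)/(120LEI) = -(-19)·(16/5)²·(4-(16/5))²·((16/5)+2·4)/(120·4·200000) = 2128/146484375 m
Load 4 — applied couple M₀=4 kN·m at a=3 m (b=L-a=1):
  y_4 = (R_Ax³/6 - M_Ax²/2 - M₀(x-a)²/2)/EI  [x>a] with R_A=9/8, M_A=5/4 = ((9/8)·(16/5)³/6 - (5/4)·(16/5)²/2 - 4·((16/5)-3)²/2)/200000 = -21/12500000 m
Superposition: y = Σ y_i = 243091/10546875000 m ≈ 0.000023 m

y(16/5) = 243091/10546875000 m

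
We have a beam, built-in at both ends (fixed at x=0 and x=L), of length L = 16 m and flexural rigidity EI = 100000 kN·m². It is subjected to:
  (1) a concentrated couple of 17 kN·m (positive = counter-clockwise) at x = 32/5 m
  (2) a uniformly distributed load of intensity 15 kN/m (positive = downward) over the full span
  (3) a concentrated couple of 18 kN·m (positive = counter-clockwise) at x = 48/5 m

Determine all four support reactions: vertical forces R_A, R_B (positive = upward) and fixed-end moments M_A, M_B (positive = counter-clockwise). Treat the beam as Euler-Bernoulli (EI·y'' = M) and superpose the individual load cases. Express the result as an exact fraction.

R_A = 2463/20 kN, M_A = 1639/5 kN·m, R_B = 2337/20 kN, M_B = -1562/5 kN·m

Load 1 — applied couple M₀=17 kN·m at a=32/5 m (b=L-a=48/5):
  R_A = 6M₀ab/L³ = 6·17·(32/5)·(48/5)/16³ = 153/100 kN
  M_A = M₀b(2a-b)/L² = 17·(48/5)·(2·(32/5)-(48/5))/16² = 51/25 kN·m
  R_B = -6M₀ab/L³ = -6·17·(32/5)·(48/5)/16³ = -153/100 kN
  M_B = M₀a(2b-a)/L² = 17·(32/5)·(2·(48/5)-(32/5))/16² = 136/25 kN·m
Load 2 — uniform load w=15 kN/m over full span:
  R_A = wL/2 = 15·16/2 = 120 kN
  M_A = wL²/12 = 15·16²/12 = 320 kN·m
  R_B = wL/2 = 15·16/2 = 120 kN
  M_B = -wL²/12 = -15·16²/12 = -320 kN·m
Load 3 — applied couple M₀=18 kN·m at a=48/5 m (b=L-a=32/5):
  R_A = 6M₀ab/L³ = 6·18·(48/5)·(32/5)/16³ = 81/50 kN
  M_A = M₀b(2a-b)/L² = 18·(32/5)·(2·(48/5)-(32/5))/16² = 144/25 kN·m
  R_B = -6M₀ab/L³ = -6·18·(48/5)·(32/5)/16³ = -81/50 kN
  M_B = M₀a(2b-a)/L² = 18·(48/5)·(2·(32/5)-(48/5))/16² = 54/25 kN·m
Superposition: R_A = 2463/20 kN, M_A = 1639/5 kN·m, R_B = 2337/20 kN, M_B = -1562/5 kN·m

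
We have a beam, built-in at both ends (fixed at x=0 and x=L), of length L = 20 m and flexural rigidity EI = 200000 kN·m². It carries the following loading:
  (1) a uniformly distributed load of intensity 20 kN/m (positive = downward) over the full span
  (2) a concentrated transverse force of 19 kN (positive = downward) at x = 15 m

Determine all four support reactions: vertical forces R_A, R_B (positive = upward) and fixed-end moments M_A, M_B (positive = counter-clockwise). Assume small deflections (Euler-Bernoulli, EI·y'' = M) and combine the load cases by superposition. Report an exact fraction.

Load 1 — uniform load w=20 kN/m over full span:
  R_A = wL/2 = 20·20/2 = 200 kN
  M_A = wL²/12 = 20·20²/12 = 2000/3 kN·m
  R_B = wL/2 = 20·20/2 = 200 kN
  M_B = -wL²/12 = -20·20²/12 = -2000/3 kN·m
Load 2 — point force P=19 kN at a=15 m (b=L-a=5):
  R_A = Pb²(3a+b)/L³ = 19·5²·(3·15+5)/20³ = 95/32 kN
  M_A = Pab²/L² = 19·15·5²/20² = 285/16 kN·m
  R_B = Pa²(a+3b)/L³ = 19·15²·(15+3·5)/20³ = 513/32 kN
  M_B = -Pa²b/L² = -19·15²·5/20² = -855/16 kN·m
Superposition: R_A = 6495/32 kN, M_A = 32855/48 kN·m, R_B = 6913/32 kN, M_B = -34565/48 kN·m

R_A = 6495/32 kN, M_A = 32855/48 kN·m, R_B = 6913/32 kN, M_B = -34565/48 kN·m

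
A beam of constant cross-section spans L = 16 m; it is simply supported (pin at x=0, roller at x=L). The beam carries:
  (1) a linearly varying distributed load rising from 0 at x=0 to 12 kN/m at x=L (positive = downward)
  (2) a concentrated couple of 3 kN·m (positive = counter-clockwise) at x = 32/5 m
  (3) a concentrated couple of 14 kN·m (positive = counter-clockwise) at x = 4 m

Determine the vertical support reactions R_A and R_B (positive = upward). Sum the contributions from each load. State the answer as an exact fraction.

Load 1 — triangular load w₀=12 kN/m (0→w₀ over full span):
  R_A = w₀L/6 = 12·16/6 = 32 kN
  R_B = w₀L/3 = 12·16/3 = 64 kN
Load 2 — applied couple M₀=3 kN·m at a=32/5 m (b=L-a=48/5):
  R_A = M₀/L = 3/16 kN
  R_B = -M₀/L = -3/16 kN
Load 3 — applied couple M₀=14 kN·m at a=4 m (b=L-a=12):
  R_A = M₀/L = 14/16 = 7/8 kN
  R_B = -M₀/L = -14/16 = -7/8 kN
Superposition: R_A = 529/16 kN, R_B = 1007/16 kN

R_A = 529/16 kN, R_B = 1007/16 kN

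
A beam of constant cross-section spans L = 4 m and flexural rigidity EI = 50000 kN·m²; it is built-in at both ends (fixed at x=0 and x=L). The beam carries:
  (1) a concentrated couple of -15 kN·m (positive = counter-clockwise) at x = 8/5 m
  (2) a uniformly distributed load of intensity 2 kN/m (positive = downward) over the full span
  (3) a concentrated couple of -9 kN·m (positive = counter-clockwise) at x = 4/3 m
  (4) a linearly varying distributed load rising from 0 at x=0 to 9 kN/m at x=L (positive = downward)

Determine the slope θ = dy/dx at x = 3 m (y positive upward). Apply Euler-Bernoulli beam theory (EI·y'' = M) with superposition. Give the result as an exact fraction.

θ(3) = 221/1600000 rad

Load 1 — applied couple M₀=-15 kN·m at a=8/5 m (b=L-a=12/5):
  θ_1 = (R_Ax²/2 - M_Ax - M₀(x-a))/EI  [x>a] with R_A=-27/5, M_A=-9/5 = ((-27/5)·3²/2 - (-9/5)·3 - (-15)·(3-(8/5)))/50000 = 21/500000 rad
Load 2 — uniform load w=2 kN/m over full span:
  θ_2 = -wx(L-x)(L-2x)/(12EI) = -2·3·(4-3)·(4-2·3)/(12·50000) = 1/50000 rad
Load 3 — applied couple M₀=-9 kN·m at a=4/3 m (b=L-a=8/3):
  θ_3 = (R_Ax²/2 - M_Ax - M₀(x-a))/EI  [x>a] with R_A=-3, M_A=0 = ((-3)·3²/2 - 0·3 - (-9)·(3-(4/3)))/50000 = 3/100000 rad
Load 4 — triangular load w₀=9 kN/m (0→w₀ over full span):
  θ_4 = -w₀(2x(L-x)(L-2x)(x+2L)+x²(L-x)²)/(120LEI) = -9·(2·3·(4-3)·(4-2·3)·(3+2·4)+3²·(4-3)²)/(120·4·50000) = 369/8000000 rad
Superposition: θ = Σ θ_i = 221/1600000 rad ≈ 0.000138 rad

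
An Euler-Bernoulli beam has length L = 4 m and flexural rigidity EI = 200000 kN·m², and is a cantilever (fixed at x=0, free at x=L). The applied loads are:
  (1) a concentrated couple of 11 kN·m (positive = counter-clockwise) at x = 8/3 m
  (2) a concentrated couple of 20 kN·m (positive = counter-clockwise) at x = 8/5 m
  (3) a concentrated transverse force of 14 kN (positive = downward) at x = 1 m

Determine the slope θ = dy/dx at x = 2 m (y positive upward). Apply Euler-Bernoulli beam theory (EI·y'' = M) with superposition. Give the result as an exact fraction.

Load 1 — applied couple M₀=11 kN·m at a=8/3 m (b=L-a=4/3):
  θ_1 = M₀x/EI  [x≤a] = 11·2/200000 = 11/100000 rad
Load 2 — applied couple M₀=20 kN·m at a=8/5 m (b=L-a=12/5):
  θ_2 = M₀a/EI  [x>a] = 20·(8/5)/200000 = 1/6250 rad
Load 3 — point force P=14 kN at a=1 m (b=L-a=3):
  θ_3 = -Pa²/(2EI)  [x>a] = -14·1²/(2·200000) = -7/200000 rad
Superposition: θ = Σ θ_i = 47/200000 rad ≈ 0.000235 rad

θ(2) = 47/200000 rad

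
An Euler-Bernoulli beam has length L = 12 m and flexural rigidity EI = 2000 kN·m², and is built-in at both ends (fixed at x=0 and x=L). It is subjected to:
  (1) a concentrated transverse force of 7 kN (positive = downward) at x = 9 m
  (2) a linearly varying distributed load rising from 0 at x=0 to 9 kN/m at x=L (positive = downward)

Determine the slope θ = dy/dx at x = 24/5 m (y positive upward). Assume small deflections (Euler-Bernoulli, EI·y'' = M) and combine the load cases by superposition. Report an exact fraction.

Load 1 — point force P=7 kN at a=9 m (b=L-a=3):
  θ_1 = -Pb²x(2aL-(3a+b)x)/(2L³EI)  [x≤a] = -7·3²·(24/5)·(2·9·12-(3·9+3)·(24/5))/(2·12³·2000) = -63/20000 rad
Load 2 — triangular load w₀=9 kN/m (0→w₀ over full span):
  θ_2 = -w₀(2x(L-x)(L-2x)(x+2L)+x²(L-x)²)/(120LEI) = -9·(2·(24/5)·(12-(24/5))·(12-2·(24/5))·((24/5)+2·12)+(24/5)²·(12-(24/5))²)/(120·12·2000) = -1458/78125 rad
Superposition: θ = Σ θ_i = -54531/2500000 rad ≈ -0.021812 rad

θ(24/5) = -54531/2500000 rad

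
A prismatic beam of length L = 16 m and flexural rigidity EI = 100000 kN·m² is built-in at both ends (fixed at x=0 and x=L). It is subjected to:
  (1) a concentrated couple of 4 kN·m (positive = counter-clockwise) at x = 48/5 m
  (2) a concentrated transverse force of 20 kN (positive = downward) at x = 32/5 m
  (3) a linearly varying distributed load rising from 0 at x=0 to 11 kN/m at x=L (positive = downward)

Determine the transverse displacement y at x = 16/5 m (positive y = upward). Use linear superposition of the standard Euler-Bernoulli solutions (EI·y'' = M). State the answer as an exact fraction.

y(16/5) = -744256/146484375 m

Load 1 — applied couple M₀=4 kN·m at a=48/5 m (b=L-a=32/5):
  y_1 = (R_Ax³/6 - M_Ax²/2)/EI  [x≤a] with R_A=9/25, M_A=32/25 = ((9/25)·(16/5)³/6 - (32/25)·(16/5)²/2)/100000 = -448/9765625 m
Load 2 — point force P=20 kN at a=32/5 m (b=L-a=48/5):
  y_2 = -Pb²x²(3aL-(3a+b)x)/(6L³EI)  [x≤a] = -20·(48/5)²·(16/5)²·(3·(32/5)·16-(3·(32/5)+(48/5))·(16/5))/(6·16³·100000) = -16128/9765625 m
Load 3 — triangular load w₀=11 kN/m (0→w₀ over full span):
  y_3 = -w₀x²(L-x)²(x+2L)/(120LEI) = -11·(16/5)²·(16-(16/5))²·((16/5)+2·16)/(120·16·100000) = -495616/146484375 m
Superposition: y = Σ y_i = -744256/146484375 m ≈ -0.005081 m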